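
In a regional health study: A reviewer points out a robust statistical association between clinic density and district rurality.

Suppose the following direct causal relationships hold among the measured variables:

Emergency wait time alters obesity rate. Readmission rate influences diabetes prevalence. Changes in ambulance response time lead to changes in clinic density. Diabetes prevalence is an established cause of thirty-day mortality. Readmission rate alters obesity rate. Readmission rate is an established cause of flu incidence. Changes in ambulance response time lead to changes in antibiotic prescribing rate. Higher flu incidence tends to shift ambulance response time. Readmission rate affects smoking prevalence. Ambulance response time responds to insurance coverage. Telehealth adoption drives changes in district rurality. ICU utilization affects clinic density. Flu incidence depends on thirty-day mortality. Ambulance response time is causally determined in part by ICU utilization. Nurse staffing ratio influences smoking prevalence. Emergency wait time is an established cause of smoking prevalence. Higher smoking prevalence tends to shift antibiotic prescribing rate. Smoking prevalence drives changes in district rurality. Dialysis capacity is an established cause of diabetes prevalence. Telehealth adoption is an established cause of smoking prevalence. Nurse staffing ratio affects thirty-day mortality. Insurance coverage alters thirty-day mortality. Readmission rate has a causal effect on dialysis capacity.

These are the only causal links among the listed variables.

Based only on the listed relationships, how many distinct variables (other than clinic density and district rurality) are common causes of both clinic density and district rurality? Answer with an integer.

The common causes are: nurse staffing ratio (to clinic density via nurse staffing ratio → thirty-day mortality → flu incidence → ambulance response time → clinic density; to district rurality via nurse staffing ratio → smoking prevalence → district rurality); readmission rate (to clinic density via readmission rate → flu incidence → ambulance response time → clinic density; to district rurality via readmission rate → smoking prevalence → district rurality).
Every other variable lacks a causal path to at least one of clinic density and district rurality.

2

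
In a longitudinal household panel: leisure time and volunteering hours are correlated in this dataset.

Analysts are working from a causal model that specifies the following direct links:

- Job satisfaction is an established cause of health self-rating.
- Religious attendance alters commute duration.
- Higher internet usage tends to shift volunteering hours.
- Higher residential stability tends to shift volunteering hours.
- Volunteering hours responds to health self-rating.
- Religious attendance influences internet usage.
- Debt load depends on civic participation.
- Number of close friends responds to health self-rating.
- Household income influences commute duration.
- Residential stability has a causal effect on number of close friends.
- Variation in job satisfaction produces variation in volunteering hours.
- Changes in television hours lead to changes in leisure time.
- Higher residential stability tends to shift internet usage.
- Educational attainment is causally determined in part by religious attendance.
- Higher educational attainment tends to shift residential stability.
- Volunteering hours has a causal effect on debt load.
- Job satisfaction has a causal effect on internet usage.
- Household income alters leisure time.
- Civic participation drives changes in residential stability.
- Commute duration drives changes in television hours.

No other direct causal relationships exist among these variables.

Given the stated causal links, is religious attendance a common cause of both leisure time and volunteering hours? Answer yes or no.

Religious attendance has a causal path to leisure time (religious attendance → commute duration → television hours → leisure time) and to volunteering hours (religious attendance → internet usage → volunteering hours), so it is a common cause of both — a confounder.

yes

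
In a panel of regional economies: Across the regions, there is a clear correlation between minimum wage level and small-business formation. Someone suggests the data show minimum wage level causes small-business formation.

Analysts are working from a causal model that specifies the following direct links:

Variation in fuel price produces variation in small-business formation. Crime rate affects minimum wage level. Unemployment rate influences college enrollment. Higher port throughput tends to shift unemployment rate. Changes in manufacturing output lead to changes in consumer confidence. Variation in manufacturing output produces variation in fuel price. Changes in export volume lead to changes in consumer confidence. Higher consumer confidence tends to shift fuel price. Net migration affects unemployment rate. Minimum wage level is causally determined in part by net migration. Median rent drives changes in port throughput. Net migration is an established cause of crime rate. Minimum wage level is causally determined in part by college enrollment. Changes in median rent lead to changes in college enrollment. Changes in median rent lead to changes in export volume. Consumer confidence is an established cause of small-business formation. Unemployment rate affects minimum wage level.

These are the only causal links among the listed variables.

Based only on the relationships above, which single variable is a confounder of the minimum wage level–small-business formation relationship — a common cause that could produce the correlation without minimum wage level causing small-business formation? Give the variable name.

Median rent has a causal path to minimum wage level (median rent → college enrollment → minimum wage level) and a separate causal path to small-business formation (median rent → export volume → consumer confidence → small-business formation), so it is a common cause of both.
No stated relationship gives minimum wage level a causal route to small-business formation, so the correlation is explained by the shared upstream cause rather than a direct effect.

median rent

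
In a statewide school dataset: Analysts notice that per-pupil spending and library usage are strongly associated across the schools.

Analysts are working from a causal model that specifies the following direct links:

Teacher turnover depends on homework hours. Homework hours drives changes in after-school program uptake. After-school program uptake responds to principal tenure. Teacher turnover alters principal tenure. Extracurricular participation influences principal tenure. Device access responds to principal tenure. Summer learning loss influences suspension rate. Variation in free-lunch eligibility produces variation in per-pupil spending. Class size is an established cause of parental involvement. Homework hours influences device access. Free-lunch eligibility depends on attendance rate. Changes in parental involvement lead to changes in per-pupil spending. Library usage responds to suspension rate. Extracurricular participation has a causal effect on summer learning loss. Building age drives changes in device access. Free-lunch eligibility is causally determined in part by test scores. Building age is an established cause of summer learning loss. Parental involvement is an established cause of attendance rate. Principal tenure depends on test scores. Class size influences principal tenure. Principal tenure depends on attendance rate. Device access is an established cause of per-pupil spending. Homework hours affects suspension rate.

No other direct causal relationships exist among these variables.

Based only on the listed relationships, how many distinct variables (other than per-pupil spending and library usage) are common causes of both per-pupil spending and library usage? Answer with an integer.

The common causes are: building age (to per-pupil spending via building age → device access → per-pupil spending; to library usage via building age → summer learning loss → suspension rate → library usage); extracurricular participation (to per-pupil spending via extracurricular participation → principal tenure → device access → per-pupil spending; to library usage via extracurricular participation → summer learning loss → suspension rate → library usage); homework hours (to per-pupil spending via homework hours → device access → per-pupil spending; to library usage via homework hours → suspension rate → library usage).
Every other variable lacks a causal path to at least one of per-pupil spending and library usage.

3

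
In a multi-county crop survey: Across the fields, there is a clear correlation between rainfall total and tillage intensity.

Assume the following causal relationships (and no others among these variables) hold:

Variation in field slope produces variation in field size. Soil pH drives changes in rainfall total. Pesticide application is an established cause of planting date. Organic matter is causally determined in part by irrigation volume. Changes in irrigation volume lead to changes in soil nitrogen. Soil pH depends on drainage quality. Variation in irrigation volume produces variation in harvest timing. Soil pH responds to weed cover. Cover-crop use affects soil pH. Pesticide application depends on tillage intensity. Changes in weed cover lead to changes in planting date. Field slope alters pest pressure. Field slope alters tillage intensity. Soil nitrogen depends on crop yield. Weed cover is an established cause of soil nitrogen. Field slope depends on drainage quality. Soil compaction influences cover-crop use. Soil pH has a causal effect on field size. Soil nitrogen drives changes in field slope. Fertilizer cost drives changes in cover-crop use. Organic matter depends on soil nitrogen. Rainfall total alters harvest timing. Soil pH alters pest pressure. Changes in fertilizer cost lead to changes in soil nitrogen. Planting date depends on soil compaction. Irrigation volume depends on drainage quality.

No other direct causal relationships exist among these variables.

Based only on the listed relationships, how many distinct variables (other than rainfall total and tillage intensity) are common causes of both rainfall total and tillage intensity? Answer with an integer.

The common causes are: drainage quality (to rainfall total via drainage quality → soil pH → rainfall total; to tillage intensity via drainage quality → field slope → tillage intensity); fertilizer cost (to rainfall total via fertilizer cost → cover-crop use → soil pH → rainfall total; to tillage intensity via fertilizer cost → soil nitrogen → field slope → tillage intensity); weed cover (to rainfall total via weed cover → soil pH → rainfall total; to tillage intensity via weed cover → soil nitrogen → field slope → tillage intensity).
Every other variable lacks a causal path to at least one of rainfall total and tillage intensity.

3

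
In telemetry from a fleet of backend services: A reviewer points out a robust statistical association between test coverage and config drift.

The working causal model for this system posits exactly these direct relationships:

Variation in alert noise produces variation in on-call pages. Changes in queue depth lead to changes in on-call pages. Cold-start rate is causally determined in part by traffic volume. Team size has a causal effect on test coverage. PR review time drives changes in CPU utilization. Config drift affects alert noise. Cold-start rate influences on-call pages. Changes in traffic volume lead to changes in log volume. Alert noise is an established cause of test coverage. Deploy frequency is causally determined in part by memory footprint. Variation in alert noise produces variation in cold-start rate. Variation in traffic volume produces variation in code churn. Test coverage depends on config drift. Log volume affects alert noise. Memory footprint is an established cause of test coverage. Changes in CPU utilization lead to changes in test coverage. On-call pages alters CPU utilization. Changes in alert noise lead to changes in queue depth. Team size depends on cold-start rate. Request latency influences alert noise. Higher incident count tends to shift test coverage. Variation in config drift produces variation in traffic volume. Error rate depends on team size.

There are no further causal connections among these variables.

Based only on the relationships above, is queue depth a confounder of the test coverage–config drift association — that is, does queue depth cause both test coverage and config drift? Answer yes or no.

no

Queue depth has no stated causal path to config drift. A confounder must cause both variables, so queue depth does not qualify.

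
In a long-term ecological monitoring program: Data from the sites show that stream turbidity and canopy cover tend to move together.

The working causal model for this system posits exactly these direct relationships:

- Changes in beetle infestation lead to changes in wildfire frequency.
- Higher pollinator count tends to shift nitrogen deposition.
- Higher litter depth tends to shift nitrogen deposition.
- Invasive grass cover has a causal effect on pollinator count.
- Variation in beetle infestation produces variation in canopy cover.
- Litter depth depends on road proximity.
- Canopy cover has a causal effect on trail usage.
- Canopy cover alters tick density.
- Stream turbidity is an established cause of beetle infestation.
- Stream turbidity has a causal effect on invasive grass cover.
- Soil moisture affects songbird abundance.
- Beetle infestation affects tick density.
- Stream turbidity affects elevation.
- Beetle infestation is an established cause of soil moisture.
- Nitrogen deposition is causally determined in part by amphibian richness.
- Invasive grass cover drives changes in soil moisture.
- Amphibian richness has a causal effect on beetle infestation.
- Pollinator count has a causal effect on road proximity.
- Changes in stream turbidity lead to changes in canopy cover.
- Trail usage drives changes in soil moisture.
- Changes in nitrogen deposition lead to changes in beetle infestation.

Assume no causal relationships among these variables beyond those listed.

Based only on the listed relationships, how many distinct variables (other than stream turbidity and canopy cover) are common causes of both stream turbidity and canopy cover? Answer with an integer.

0

No listed variable has a causal path to both stream turbidity and canopy cover, so there are no common causes.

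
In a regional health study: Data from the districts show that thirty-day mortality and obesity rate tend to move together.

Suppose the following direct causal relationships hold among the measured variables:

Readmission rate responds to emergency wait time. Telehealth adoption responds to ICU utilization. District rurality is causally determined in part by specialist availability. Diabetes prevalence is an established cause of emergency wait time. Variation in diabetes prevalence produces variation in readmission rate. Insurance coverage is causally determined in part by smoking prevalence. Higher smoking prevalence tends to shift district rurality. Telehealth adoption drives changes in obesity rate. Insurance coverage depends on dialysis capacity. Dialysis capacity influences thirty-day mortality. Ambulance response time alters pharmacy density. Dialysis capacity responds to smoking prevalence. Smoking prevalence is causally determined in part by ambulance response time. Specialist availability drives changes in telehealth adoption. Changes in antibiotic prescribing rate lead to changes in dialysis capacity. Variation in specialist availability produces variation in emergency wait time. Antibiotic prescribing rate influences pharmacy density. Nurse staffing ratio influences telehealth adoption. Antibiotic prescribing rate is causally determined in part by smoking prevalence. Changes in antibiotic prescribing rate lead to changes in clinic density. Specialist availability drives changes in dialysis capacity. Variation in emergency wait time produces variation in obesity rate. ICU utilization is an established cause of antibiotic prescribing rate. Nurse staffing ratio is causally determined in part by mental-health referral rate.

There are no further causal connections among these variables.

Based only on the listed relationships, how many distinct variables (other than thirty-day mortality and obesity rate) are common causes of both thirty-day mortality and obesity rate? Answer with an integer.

The common causes are: ICU utilization (to thirty-day mortality via ICU utilization → antibiotic prescribing rate → dialysis capacity → thirty-day mortality; to obesity rate via ICU utilization → telehealth adoption → obesity rate); specialist availability (to thirty-day mortality via specialist availability → dialysis capacity → thirty-day mortality; to obesity rate via specialist availability → telehealth adoption → obesity rate).
Every other variable lacks a causal path to at least one of thirty-day mortality and obesity rate.

2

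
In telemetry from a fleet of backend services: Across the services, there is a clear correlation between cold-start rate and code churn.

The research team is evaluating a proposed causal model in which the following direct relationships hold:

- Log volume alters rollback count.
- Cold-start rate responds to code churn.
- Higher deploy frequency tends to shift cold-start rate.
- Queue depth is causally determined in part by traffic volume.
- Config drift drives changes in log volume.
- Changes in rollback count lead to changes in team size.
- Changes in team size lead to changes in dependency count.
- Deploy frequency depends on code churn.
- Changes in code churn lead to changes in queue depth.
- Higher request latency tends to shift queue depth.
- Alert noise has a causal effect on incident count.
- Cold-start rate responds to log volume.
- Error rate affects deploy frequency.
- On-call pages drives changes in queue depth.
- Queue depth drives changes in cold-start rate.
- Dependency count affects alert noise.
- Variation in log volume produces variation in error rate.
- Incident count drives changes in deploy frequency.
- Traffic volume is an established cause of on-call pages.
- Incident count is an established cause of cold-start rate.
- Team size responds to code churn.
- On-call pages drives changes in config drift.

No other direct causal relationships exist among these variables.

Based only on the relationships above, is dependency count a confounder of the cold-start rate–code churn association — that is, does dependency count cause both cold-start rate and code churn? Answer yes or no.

no

Dependency count has no stated causal path to code churn. A confounder must cause both variables, so dependency count does not qualify.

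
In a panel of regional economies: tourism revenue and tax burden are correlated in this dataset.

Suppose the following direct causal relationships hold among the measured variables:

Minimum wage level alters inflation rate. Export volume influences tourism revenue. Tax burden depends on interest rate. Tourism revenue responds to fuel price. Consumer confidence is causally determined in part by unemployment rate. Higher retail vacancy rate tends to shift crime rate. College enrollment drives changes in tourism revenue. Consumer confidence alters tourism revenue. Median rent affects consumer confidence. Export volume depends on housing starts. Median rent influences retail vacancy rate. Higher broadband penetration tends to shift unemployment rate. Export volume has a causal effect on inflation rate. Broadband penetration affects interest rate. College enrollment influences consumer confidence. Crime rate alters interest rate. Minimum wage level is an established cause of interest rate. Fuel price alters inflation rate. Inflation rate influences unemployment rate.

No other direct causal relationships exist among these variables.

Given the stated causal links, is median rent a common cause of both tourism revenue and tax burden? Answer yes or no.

Median rent has a causal path to tourism revenue (median rent → consumer confidence → tourism revenue) and to tax burden (median rent → retail vacancy rate → crime rate → interest rate → tax burden), so it is a common cause of both — a confounder.

yes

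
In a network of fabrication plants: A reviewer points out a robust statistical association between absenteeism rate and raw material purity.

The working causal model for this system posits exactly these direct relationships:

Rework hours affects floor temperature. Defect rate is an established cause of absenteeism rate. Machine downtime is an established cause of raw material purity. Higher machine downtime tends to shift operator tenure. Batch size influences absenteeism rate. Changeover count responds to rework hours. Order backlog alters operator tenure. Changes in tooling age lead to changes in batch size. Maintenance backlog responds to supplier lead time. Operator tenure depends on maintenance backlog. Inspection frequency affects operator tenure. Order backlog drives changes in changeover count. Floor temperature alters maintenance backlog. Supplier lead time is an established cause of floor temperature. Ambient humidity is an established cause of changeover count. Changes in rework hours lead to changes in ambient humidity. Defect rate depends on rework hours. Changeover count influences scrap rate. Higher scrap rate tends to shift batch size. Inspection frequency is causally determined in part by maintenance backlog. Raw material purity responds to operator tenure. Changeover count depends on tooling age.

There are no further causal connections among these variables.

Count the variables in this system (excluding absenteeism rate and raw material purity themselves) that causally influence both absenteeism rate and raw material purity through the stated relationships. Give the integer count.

2

The common causes are: order backlog (to absenteeism rate via order backlog → changeover count → scrap rate → batch size → absenteeism rate; to raw material purity via order backlog → operator tenure → raw material purity); rework hours (to absenteeism rate via rework hours → defect rate → absenteeism rate; to raw material purity via rework hours → floor temperature → maintenance backlog → operator tenure → raw material purity).
Every other variable lacks a causal path to at least one of absenteeism rate and raw material purity.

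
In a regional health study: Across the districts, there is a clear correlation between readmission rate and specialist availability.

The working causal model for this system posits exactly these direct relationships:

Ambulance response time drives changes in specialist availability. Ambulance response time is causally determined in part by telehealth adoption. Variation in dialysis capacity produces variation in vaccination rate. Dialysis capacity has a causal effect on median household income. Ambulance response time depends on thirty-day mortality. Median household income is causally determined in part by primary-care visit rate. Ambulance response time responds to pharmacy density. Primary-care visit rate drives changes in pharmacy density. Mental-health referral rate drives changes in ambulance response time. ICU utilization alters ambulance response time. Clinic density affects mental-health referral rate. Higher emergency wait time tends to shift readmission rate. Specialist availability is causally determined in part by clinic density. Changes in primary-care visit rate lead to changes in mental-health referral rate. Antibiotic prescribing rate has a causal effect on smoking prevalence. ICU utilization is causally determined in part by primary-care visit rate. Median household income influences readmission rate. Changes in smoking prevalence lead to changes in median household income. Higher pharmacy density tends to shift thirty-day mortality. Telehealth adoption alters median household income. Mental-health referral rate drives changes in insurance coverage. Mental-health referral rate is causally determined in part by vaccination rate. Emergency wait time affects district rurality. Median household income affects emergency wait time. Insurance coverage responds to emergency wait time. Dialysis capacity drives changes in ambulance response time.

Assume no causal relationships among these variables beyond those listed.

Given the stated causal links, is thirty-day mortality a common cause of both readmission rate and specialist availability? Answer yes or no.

Thirty-day mortality has no stated causal path to readmission rate. A confounder must cause both variables, so thirty-day mortality does not qualify.

no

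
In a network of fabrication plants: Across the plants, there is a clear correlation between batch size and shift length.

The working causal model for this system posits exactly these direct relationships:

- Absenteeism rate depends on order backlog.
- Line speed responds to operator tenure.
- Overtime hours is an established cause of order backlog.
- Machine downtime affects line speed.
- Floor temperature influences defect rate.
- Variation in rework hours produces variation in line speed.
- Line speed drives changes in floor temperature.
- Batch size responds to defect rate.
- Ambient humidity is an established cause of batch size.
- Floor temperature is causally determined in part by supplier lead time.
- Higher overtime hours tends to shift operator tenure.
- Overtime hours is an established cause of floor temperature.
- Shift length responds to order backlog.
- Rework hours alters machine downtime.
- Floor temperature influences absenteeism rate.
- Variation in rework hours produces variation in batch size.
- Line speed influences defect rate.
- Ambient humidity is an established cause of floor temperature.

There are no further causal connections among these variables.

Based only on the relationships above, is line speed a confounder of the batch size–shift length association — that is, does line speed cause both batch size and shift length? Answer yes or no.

no

Line speed has no stated causal path to shift length. A confounder must cause both variables, so line speed does not qualify.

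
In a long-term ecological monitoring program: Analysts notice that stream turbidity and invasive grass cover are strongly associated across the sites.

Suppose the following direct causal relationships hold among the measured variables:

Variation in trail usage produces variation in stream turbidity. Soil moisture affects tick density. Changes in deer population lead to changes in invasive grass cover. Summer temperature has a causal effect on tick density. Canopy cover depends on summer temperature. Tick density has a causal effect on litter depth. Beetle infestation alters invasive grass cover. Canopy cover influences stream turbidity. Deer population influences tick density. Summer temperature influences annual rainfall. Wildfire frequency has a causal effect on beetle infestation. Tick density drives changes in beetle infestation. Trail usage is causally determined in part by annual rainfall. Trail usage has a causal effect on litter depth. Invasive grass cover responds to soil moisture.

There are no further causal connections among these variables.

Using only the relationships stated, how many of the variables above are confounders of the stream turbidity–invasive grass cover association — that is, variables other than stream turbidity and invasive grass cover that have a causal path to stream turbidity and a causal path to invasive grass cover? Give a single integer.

The common causes are: summer temperature (to stream turbidity via summer temperature → canopy cover → stream turbidity; to invasive grass cover via summer temperature → tick density → beetle infestation → invasive grass cover).
Every other variable lacks a causal path to at least one of stream turbidity and invasive grass cover.

1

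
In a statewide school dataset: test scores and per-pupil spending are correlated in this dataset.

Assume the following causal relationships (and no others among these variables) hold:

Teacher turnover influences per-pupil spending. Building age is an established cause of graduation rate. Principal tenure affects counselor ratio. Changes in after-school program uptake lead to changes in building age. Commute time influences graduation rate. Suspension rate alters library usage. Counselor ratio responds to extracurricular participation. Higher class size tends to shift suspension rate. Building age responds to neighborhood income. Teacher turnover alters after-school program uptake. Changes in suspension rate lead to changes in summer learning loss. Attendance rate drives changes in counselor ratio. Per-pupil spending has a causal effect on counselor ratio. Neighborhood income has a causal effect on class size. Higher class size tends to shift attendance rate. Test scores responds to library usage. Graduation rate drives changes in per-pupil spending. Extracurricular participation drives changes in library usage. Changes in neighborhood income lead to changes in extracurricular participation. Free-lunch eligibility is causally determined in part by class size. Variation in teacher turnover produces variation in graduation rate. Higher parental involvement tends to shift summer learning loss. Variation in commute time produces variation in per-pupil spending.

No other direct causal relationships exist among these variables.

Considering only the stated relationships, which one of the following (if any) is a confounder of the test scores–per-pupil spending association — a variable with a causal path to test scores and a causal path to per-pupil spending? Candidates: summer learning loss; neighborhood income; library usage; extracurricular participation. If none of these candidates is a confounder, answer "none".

neighborhood income

Neighborhood income causes test scores (neighborhood income → extracurricular participation → library usage → test scores) and also causes per-pupil spending (neighborhood income → building age → graduation rate → per-pupil spending); it is a common cause of both.
Each of the other candidates lacks a causal path to at least one of test scores and per-pupil spending, so they do not confound the relationship.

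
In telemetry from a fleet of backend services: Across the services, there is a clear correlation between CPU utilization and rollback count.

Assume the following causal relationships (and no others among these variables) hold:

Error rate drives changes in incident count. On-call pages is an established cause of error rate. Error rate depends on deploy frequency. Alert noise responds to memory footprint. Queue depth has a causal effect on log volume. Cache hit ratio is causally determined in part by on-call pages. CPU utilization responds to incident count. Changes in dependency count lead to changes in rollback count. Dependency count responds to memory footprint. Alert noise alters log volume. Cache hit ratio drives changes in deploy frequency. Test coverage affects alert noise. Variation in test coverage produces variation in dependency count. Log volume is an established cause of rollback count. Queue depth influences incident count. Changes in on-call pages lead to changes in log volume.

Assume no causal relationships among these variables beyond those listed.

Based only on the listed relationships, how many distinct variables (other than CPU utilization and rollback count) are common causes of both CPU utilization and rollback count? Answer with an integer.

2

The common causes are: on-call pages (to CPU utilization via on-call pages → error rate → incident count → CPU utilization; to rollback count via on-call pages → log volume → rollback count); queue depth (to CPU utilization via queue depth → incident count → CPU utilization; to rollback count via queue depth → log volume → rollback count).
Every other variable lacks a causal path to at least one of CPU utilization and rollback count.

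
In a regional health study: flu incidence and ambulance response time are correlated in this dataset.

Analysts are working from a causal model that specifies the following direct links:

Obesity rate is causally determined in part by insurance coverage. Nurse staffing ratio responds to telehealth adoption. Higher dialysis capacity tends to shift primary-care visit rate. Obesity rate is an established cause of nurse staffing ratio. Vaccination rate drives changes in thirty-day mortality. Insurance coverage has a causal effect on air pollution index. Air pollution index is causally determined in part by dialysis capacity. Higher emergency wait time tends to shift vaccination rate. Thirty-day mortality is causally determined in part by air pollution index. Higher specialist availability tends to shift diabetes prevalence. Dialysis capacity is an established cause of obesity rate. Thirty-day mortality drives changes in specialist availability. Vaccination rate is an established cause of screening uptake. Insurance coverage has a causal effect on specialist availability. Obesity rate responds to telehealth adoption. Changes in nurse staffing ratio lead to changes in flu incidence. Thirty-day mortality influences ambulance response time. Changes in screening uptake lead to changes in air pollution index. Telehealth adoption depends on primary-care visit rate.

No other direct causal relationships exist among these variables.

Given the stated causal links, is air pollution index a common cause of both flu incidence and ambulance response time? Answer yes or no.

Air pollution index has no stated causal path to flu incidence. A confounder must cause both variables, so air pollution index does not qualify.

no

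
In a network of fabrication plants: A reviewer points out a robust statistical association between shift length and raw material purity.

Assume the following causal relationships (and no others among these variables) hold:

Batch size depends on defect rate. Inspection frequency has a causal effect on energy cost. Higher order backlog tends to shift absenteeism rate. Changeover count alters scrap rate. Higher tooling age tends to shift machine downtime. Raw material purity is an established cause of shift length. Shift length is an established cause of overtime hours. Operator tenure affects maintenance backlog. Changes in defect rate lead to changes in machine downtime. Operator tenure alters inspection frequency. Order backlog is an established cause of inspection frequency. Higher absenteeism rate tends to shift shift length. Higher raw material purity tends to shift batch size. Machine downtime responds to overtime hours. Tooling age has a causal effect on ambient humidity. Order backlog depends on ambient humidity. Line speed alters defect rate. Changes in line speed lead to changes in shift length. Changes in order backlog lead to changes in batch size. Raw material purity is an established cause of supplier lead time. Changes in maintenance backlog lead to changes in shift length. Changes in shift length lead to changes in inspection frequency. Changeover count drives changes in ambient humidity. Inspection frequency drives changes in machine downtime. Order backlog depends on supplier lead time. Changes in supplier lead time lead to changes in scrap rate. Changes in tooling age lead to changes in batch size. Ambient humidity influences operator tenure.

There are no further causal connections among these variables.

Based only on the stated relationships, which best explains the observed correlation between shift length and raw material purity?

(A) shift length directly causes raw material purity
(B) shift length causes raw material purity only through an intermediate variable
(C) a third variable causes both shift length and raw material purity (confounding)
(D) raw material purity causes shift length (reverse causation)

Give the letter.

The stated link runs raw material purity → shift length; shift length has no causal path to raw material purity. No variable causes both, so confounding is ruled out. The correlation reflects reverse causation.

D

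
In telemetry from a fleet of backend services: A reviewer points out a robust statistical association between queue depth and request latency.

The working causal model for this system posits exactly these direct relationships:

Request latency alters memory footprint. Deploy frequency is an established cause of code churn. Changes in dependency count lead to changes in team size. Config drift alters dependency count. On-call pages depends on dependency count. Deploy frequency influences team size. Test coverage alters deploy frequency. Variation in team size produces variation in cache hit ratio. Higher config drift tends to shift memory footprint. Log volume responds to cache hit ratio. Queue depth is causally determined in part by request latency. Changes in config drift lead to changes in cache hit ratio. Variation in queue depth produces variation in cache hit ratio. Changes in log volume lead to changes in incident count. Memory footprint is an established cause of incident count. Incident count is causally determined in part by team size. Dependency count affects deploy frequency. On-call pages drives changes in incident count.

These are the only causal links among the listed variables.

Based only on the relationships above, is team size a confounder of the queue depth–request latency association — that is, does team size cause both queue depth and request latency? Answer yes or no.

no

Team size has no stated causal path to either queue depth or request latency. A confounder must cause both variables, so team size does not qualify.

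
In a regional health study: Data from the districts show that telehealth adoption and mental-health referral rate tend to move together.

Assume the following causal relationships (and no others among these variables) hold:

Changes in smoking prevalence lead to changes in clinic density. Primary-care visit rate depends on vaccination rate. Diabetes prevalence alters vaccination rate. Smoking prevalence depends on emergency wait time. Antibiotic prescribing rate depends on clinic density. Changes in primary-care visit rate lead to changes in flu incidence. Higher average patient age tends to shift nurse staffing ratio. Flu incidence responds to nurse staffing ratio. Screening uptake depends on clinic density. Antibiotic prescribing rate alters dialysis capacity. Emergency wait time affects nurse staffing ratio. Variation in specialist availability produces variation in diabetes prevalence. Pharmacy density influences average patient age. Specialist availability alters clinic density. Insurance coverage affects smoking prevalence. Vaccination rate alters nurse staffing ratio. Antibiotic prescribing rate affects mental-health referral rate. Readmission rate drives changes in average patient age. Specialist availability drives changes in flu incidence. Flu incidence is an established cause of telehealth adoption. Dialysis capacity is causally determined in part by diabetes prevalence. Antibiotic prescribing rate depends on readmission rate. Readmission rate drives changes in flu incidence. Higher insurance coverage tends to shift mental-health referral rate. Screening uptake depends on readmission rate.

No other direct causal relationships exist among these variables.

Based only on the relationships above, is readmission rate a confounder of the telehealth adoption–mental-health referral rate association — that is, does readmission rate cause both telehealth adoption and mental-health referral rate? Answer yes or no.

yes

Readmission rate has a causal path to telehealth adoption (readmission rate → flu incidence → telehealth adoption) and to mental-health referral rate (readmission rate → antibiotic prescribing rate → mental-health referral rate), so it is a common cause of both — a confounder.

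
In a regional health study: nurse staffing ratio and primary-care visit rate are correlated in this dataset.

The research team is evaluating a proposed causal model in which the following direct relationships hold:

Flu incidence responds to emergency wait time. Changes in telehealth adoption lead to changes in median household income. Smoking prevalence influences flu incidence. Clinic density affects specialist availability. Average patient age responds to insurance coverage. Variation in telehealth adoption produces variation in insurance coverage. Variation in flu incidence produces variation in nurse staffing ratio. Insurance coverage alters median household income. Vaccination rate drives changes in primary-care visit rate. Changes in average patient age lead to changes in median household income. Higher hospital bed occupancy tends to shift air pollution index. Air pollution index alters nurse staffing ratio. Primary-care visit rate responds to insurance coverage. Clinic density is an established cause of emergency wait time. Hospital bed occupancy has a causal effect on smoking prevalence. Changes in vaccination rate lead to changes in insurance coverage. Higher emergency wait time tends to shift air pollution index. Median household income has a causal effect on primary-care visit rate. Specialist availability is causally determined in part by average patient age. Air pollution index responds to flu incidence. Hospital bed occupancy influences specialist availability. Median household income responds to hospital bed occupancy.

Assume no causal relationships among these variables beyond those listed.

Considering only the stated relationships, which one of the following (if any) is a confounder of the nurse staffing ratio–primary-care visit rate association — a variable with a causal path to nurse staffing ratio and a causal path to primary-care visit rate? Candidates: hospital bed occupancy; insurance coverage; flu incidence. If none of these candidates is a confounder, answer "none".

hospital bed occupancy

Hospital bed occupancy causes nurse staffing ratio (hospital bed occupancy → air pollution index → nurse staffing ratio) and also causes primary-care visit rate (hospital bed occupancy → median household income → primary-care visit rate); it is a common cause of both.
Each of the other candidates lacks a causal path to at least one of nurse staffing ratio and primary-care visit rate, so they do not confound the relationship.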